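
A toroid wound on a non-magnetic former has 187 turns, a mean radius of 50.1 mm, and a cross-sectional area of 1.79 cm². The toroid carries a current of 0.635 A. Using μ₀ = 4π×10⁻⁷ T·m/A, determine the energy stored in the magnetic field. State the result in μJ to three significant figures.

U ≈ 5.04 μJ

L = μ₀N²A/(2πR) = (4π×10⁻⁷)(187)²(1.790×10^-4)/(2π×5.010×10^-2) = 2.499×10^-5 H.
U = ½LI² = ½(2.499×10^-5)(0.635)² = 5.038×10^-6 J.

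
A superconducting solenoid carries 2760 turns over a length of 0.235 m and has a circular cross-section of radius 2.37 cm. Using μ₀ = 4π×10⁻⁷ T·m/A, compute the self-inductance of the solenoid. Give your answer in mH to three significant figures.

A = πr² = π(2.370×10^-2 m)² = 1.7646×10^-3 m².
For a long solenoid, L = μ₀N²A/ℓ.
L = (4π×10⁻⁷)(2760)²(1.7646×10^-3)/(0.235 m) = 7.188×10^-2 H.

L ≈ 71.9 mH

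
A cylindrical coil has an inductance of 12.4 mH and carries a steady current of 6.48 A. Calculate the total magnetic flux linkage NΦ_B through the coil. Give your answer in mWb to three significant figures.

From L = NΦ_B/I, the flux linkage is NΦ_B = LI.
NΦ_B = (1.240×10^-2 H)(6.48 A) = 8.035×10^-2 Wb.

NΦ_B ≈ 80.4 mWb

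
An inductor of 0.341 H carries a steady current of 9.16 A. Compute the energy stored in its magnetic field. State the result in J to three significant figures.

Stored magnetic energy: U = ½LI².
U = ½(0.341 H)(9.16 A)² = 14.31 J.

U ≈ 14.3 J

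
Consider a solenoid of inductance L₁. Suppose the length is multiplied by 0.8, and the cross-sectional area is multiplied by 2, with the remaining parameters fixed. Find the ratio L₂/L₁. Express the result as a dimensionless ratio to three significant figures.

L₂/L₁ = 2.50

For a solenoid, L ∝ μᵣN²A/ℓ.
L₂/L₁ = (0.8)^-1 × (2) = 2.50.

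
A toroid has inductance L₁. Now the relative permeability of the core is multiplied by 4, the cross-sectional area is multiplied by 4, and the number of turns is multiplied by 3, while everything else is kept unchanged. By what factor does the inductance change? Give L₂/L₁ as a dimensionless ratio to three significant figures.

L₂/L₁ = 144

For a toroid, L ∝ μᵣN²A/R.
L₂/L₁ = (4) × (4) × (3)^2 = 144.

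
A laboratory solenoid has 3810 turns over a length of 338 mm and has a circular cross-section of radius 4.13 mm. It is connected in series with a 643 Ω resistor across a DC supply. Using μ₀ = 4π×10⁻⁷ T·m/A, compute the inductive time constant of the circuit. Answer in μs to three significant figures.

A = πr² = π(4.130×10^-3 m)² = 5.359×10^-5 m².
L = μ₀N²A/ℓ = (4π×10⁻⁷)(3810)²(5.359×10^-5)/(0.338) = 2.892×10^-3 H.
τ = L/R = (2.892×10^-3)/(643) = 4.498×10^-6 s.

τ ≈ 4.50 μs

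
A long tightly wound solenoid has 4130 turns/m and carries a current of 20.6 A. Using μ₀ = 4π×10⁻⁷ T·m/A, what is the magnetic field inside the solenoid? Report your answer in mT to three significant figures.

Inside a long solenoid, B = μ₀nI.
B = (4π×10⁻⁷)(4.130×10^3 m⁻¹)(20.6 A) = 0.1069 T.

B ≈ 107 mT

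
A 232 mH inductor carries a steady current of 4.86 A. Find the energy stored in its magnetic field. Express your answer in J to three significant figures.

Stored magnetic energy: U = ½LI².
U = ½(0.232 H)(4.86 A)² = 2.74 J.

U ≈ 2.74 J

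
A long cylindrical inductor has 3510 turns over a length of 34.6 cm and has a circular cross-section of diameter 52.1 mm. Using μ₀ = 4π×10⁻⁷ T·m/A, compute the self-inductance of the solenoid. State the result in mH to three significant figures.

L ≈ 95.4 mH

A = π(d/2)² = π(2.605×10^-2 m)² = 2.132×10^-3 m².
For a long solenoid, L = μ₀N²A/ℓ.
L = (4π×10⁻⁷)(3510)²(2.132×10^-3)/(0.346 m) = 9.539×10^-2 H.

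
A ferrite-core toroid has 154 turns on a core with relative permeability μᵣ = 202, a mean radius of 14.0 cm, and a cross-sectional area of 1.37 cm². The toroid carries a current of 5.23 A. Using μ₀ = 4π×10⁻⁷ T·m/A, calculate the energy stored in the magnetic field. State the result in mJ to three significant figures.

U ≈ 12.8 mJ

L = μ₀μᵣN²A/(2πR) = (4π×10⁻⁷)(202)(154)²(1.370×10^-4)/(2π×0.14) = 9.376×10^-4 H.
U = ½LI² = ½(9.376×10^-4)(5.23)² = 1.282×10^-2 J.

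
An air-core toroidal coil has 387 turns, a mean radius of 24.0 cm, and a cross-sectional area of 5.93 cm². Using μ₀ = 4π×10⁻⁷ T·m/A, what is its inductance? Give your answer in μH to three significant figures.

L ≈ 74.0 μH

For a thin toroid, L = μ₀N²A/(2πR).
L = (4π×10⁻⁷)(387)²(5.930×10^-4) / (2π×0.24 m) = 7.401×10^-5 H.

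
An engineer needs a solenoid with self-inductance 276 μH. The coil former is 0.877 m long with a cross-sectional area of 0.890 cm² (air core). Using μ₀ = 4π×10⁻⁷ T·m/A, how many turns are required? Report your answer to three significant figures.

N ≈ 1470 turns

A = 0.890 cm² = 8.900×10^-5 m².
From L = μ₀N²A/ℓ, N = √(Lℓ / (μ₀A)).
N = √[(2.760×10^-4)(0.877) / ((4π×10⁻⁷)×8.900×10^-5)] = √(2.164×10^6) ≈ 1471.1.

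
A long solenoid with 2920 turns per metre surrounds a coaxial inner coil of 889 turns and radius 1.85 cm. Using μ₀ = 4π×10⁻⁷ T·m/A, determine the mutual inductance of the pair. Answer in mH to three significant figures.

M ≈ 3.51 mH

The outer solenoid produces a uniform field B₁ = μ₀n₁I₁ across the inner coil,
so the flux linkage is N₂Φ = N₂B₁A₂ = μ₀n₁N₂A₂·I₁, giving M = μ₀n₁N₂A₂.
A₂ = πr² = π(1.850×10^-2 m)² = 1.075×10^-3 m².
M = (4π×10⁻⁷)(2920)(889)(1.075×10^-3) = 3.507×10^-3 H.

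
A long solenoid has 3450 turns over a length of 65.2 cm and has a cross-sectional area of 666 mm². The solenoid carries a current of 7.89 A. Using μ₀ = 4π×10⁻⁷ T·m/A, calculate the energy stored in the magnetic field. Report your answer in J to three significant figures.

A = 666 mm² = 6.660×10^-4 m².
L = μ₀N²A/ℓ = (4π×10⁻⁷)(3450)²(6.660×10^-4)/(0.652) = 1.528×10^-2 H.
U = ½LI² = ½(1.528×10^-2)(7.89)² = 0.4756 J.

U ≈ 0.476 J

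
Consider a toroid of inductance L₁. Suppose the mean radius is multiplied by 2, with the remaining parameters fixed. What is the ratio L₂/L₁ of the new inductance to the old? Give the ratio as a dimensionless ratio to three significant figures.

L₂/L₁ = 0.500

For a toroid, L ∝ μᵣN²A/R.
L₂/L₁ = (2)^-1 = 0.500.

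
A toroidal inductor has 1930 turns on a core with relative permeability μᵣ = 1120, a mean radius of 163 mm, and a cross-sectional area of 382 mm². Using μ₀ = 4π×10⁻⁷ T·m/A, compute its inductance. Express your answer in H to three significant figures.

L ≈ 1.96 H

For a thin toroid, L = μ₀μᵣN²A/(2πR).
L = (4π×10⁻⁷)(1120)(1930)²(3.820×10^-4) / (2π×0.163 m) = 1.955 H.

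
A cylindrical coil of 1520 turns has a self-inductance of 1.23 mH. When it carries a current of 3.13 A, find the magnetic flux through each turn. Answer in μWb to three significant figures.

Φ_B ≈ 2.53 μWb

From L = NΦ_B/I, the flux per turn is Φ_B = LI/N.
Φ_B = (1.230×10^-3 H)(3.13 A)/1520 = 2.533×10^-6 Wb.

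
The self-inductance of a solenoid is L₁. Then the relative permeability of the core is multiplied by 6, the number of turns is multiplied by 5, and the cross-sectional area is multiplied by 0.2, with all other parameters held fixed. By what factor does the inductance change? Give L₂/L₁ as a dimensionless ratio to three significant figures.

For a solenoid, L ∝ μᵣN²A/ℓ.
L₂/L₁ = (6) × (5)^2 × (0.2) = 30.0.

L₂/L₁ = 30.0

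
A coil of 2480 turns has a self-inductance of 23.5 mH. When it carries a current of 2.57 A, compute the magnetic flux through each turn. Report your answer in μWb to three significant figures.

Φ_B ≈ 24.4 μWb

From L = NΦ_B/I, the flux per turn is Φ_B = LI/N.
Φ_B = (2.350×10^-2 H)(2.57 A)/2480 = 2.435×10^-5 Wb.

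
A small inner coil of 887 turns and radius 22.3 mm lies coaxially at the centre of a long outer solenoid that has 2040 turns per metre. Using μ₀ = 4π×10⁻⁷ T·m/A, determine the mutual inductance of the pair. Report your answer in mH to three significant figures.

The outer solenoid produces a uniform field B₁ = μ₀n₁I₁ across the inner coil,
so the flux linkage is N₂Φ = N₂B₁A₂ = μ₀n₁N₂A₂·I₁, giving M = μ₀n₁N₂A₂.
A₂ = πr² = π(2.230×10^-2 m)² = 1.562×10^-3 m².
M = (4π×10⁻⁷)(2040)(887)(1.562×10^-3) = 3.552×10^-3 H.

M ≈ 3.55 mH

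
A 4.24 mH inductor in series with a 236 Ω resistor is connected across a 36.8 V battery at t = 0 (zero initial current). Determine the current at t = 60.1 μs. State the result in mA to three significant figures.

τ = L/R = 4.240×10^-3/236 = 1.797×10^-5 s; final current I_∞ = ε/R = 36.8/236 = 0.1559 A.
I(t) = I_∞(1 − e^(−t/τ)) with t/τ = 3.345.
I = (0.1559)(1 − e^(−3.345)) = 0.1504 A.

I ≈ 150 mA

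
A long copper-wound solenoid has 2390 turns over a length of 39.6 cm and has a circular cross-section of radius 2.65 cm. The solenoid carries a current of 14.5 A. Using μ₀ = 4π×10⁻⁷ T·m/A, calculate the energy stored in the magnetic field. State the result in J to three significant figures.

U ≈ 4.20 J

A = πr² = π(2.650×10^-2 m)² = 2.206×10^-3 m².
L = μ₀N²A/ℓ = (4π×10⁻⁷)(2390)²(2.206×10^-3)/(0.396) = 3.999×10^-2 H.
U = ½LI² = ½(3.999×10^-2)(14.5)² = 4.204 J.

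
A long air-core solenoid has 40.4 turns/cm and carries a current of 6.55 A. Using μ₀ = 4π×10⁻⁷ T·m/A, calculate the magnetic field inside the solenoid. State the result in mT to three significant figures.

B ≈ 33.3 mT

Inside a long solenoid, B = μ₀nI.
B = (4π×10⁻⁷)(4.040×10^3 m⁻¹)(6.55 A) = 3.325×10^-2 T.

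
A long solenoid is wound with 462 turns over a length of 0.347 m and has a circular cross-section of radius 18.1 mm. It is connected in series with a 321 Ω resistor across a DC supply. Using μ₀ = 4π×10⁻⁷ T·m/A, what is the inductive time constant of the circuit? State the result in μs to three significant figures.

τ ≈ 2.48 μs

A = πr² = π(1.810×10^-2 m)² = 1.029×10^-3 m².
L = μ₀N²A/ℓ = (4π×10⁻⁷)(462)²(1.029×10^-3)/(0.347) = 7.956×10^-4 H.
τ = L/R = (7.956×10^-4)/(321) = 2.478×10^-6 s.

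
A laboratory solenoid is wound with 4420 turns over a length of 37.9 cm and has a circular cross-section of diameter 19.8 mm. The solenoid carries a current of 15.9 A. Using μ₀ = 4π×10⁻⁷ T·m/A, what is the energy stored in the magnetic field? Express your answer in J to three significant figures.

A = π(d/2)² = π(9.900×10^-3 m)² = 3.079×10^-4 m².
L = μ₀N²A/ℓ = (4π×10⁻⁷)(4420)²(3.079×10^-4)/(0.379) = 1.9945×10^-2 H.
U = ½LI² = ½(1.9945×10^-2)(15.9)² = 2.521 J.

U ≈ 2.52 J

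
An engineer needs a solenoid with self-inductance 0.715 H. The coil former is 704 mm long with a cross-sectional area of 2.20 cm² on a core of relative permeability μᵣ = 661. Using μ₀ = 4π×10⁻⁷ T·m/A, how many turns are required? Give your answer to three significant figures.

N ≈ 1660 turns

A = 2.20 cm² = 2.200×10^-4 m².
From L = μ₀μᵣN²A/ℓ, N = √(Lℓ / (μ₀μᵣA)).
N = √[(0.715)(0.704) / ((4π×10⁻⁷)(661)×2.200×10^-4)] = √(2.7545×10^6) ≈ 1659.7.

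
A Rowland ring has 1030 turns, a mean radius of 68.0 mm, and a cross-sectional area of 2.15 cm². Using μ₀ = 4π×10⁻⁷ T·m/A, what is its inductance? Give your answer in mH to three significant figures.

For a thin toroid, L = μ₀N²A/(2πR).
L = (4π×10⁻⁷)(1030)²(2.150×10^-4) / (2π×6.800×10^-2 m) = 6.709×10^-4 H.

L ≈ 0.671 mH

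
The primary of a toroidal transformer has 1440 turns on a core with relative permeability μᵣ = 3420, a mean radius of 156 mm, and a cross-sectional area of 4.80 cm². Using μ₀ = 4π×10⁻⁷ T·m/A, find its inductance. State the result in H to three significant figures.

L ≈ 4.36 H

For a thin toroid, L = μ₀μᵣN²A/(2πR).
L = (4π×10⁻⁷)(3420)(1440)²(4.800×10^-4) / (2π×0.156 m) = 4.364 H.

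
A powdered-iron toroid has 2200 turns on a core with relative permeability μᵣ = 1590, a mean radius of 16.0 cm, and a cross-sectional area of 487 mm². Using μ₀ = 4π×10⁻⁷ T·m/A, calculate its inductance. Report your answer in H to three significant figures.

For a thin toroid, L = μ₀μᵣN²A/(2πR).
L = (4π×10⁻⁷)(1590)(2200)²(4.870×10^-4) / (2π×0.16 m) = 4.6847 H.

L ≈ 4.68 H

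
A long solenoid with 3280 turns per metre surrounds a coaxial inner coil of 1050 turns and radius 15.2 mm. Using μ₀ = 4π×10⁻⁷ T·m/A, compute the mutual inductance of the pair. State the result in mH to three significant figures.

The outer solenoid produces a uniform field B₁ = μ₀n₁I₁ across the inner coil,
so the flux linkage is N₂Φ = N₂B₁A₂ = μ₀n₁N₂A₂·I₁, giving M = μ₀n₁N₂A₂.
A₂ = πr² = π(1.520×10^-2 m)² = 7.258×10^-4 m².
M = (4π×10⁻⁷)(3280)(1050)(7.258×10^-4) = 3.141×10^-3 H.

M ≈ 3.14 mH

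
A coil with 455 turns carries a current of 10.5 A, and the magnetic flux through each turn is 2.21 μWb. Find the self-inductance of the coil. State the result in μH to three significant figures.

L ≈ 95.8 μH

Self-inductance is defined by L = NΦ_B/I (flux linkage over current).
L = (455)(2.210×10^-6 Wb)/(10.5 A) = 9.577×10^-5 H.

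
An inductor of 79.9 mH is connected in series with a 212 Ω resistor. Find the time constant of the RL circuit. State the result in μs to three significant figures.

τ ≈ 377 μs

τ = L/R = (7.990×10^-2 H)/(212 Ω) = 3.769×10^-4 s.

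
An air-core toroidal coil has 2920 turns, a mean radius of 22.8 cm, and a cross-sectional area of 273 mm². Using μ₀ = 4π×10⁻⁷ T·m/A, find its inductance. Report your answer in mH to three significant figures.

For a thin toroid, L = μ₀N²A/(2πR).
L = (4π×10⁻⁷)(2920)²(2.730×10^-4) / (2π×0.228 m) = 2.042×10^-3 H.

L ≈ 2.04 mH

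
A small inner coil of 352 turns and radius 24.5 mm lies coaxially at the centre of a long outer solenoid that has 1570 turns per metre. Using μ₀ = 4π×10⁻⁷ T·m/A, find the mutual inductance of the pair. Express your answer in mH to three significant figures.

M ≈ 1.31 mH

The outer solenoid produces a uniform field B₁ = μ₀n₁I₁ across the inner coil,
so the flux linkage is N₂Φ = N₂B₁A₂ = μ₀n₁N₂A₂·I₁, giving M = μ₀n₁N₂A₂.
A₂ = πr² = π(2.450×10^-2 m)² = 1.886×10^-3 m².
M = (4π×10⁻⁷)(1570)(352)(1.886×10^-3) = 1.310×10^-3 H.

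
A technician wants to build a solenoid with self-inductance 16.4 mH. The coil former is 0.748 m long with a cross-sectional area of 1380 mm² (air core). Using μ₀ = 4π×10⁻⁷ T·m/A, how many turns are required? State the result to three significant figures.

A = 1380 mm² = 1.380×10^-3 m².
From L = μ₀N²A/ℓ, N = √(Lℓ / (μ₀A)).
N = √[(1.640×10^-2)(0.748) / ((4π×10⁻⁷)×1.380×10^-3)] = √(7.074×10^6) ≈ 2659.7.

N ≈ 2660 turns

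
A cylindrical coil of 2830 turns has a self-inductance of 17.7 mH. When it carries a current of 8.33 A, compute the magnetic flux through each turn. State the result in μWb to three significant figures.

Φ_B ≈ 52.1 μWb

From L = NΦ_B/I, the flux per turn is Φ_B = LI/N.
Φ_B = (1.770×10^-2 H)(8.33 A)/2830 = 5.210×10^-5 Wb.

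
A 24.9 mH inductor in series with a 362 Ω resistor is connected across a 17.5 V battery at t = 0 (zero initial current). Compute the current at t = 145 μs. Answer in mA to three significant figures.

I ≈ 42.5 mA

τ = L/R = 2.490×10^-2/362 = 6.878×10^-5 s; final current I_∞ = ε/R = 17.5/362 = 4.834×10^-2 A.
I(t) = I_∞(1 − e^(−t/τ)) with t/τ = 2.108.
I = (4.834×10^-2)(1 − e^(−2.108)) = 4.247×10^-2 A.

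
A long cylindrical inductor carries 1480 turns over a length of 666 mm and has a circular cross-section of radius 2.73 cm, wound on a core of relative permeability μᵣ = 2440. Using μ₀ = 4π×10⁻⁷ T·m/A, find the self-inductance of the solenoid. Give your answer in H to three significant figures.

A = πr² = π(2.730×10^-2 m)² = 2.341×10^-3 m².
For a long solenoid, L = μ₀μᵣN²A/ℓ.
L = (4π×10⁻⁷)(2440)(1480)²(2.341×10^-3)/(0.666 m) = 23.61 H.

L ≈ 23.6 H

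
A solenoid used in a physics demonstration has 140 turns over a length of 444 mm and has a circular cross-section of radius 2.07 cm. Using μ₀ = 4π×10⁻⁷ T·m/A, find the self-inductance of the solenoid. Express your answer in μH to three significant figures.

A = πr² = π(2.070×10^-2 m)² = 1.346×10^-3 m².
For a long solenoid, L = μ₀N²A/ℓ.
L = (4π×10⁻⁷)(140)²(1.346×10^-3)/(0.444 m) = 7.467×10^-5 H.

L ≈ 74.7 μH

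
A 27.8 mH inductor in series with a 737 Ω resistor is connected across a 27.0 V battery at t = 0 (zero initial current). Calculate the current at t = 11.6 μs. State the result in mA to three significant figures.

I ≈ 9.70 mA

τ = L/R = 2.780×10^-2/737 = 3.772×10^-5 s; final current I_∞ = ε/R = 27.0/737 = 3.664×10^-2 A.
I(t) = I_∞(1 − e^(−t/τ)) with t/τ = 0.308.
I = (3.664×10^-2)(1 − e^(−0.308)) = 9.699×10^-3 A.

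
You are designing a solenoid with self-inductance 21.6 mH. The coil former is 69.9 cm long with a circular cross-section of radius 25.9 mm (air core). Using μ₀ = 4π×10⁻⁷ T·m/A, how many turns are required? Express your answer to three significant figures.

A = πr² = π(2.590×10^-2 m)² = 2.107×10^-3 m².
From L = μ₀N²A/ℓ, N = √(Lℓ / (μ₀A)).
N = √[(2.160×10^-2)(0.699) / ((4π×10⁻⁷)×2.107×10^-3)] = √(5.701×10^6) ≈ 2387.7.

N ≈ 2390 turns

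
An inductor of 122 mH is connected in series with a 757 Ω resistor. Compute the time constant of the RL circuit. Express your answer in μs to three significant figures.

τ ≈ 161 μs

τ = L/R = (0.122 H)/(757 Ω) = 1.612×10^-4 s.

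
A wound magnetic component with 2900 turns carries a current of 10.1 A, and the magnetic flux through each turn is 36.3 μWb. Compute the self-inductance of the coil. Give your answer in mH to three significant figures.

L ≈ 10.4 mH

Self-inductance is defined by L = NΦ_B/I (flux linkage over current).
L = (2900)(3.630×10^-5 Wb)/(10.1 A) = 1.042×10^-2 H.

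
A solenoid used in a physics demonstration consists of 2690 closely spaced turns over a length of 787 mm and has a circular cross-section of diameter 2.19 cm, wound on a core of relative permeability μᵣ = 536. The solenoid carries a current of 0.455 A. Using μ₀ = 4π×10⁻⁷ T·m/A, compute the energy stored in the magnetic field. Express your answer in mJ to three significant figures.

A = π(d/2)² = π(1.095×10^-2 m)² = 3.767×10^-4 m².
L = μ₀μᵣN²A/ℓ = (4π×10⁻⁷)(536)(2690)²(3.767×10^-4)/(0.787) = 2.333 H.
U = ½LI² = ½(2.333)(0.455)² = 0.24148 J.

U ≈ 241 mJ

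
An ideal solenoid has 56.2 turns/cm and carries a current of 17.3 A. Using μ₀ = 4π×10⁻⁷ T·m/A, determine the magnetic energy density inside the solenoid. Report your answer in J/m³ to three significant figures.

u ≈ 5940 J/m³

B = μ₀nI = (4π×10⁻⁷)(5.620×10^3)(17.3) = 0.1222 T.
u = B²/(2μ₀) = (0.1222)²/(2×4π×10⁻⁷) = 5.939×10^3 J/m³.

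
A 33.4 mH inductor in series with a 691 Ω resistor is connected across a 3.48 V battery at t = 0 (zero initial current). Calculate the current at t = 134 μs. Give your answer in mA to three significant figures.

τ = L/R = 3.340×10^-2/691 = 4.834×10^-5 s; final current I_∞ = ε/R = 3.48/691 = 5.036×10^-3 A.
I(t) = I_∞(1 − e^(−t/τ)) with t/τ = 2.772.
I = (5.036×10^-3)(1 − e^(−2.772)) = 4.721×10^-3 A.

I ≈ 4.72 mA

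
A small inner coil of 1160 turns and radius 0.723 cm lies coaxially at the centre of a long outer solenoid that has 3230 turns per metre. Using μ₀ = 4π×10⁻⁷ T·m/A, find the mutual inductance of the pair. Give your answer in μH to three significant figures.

M ≈ 773 μH

The outer solenoid produces a uniform field B₁ = μ₀n₁I₁ across the inner coil,
so the flux linkage is N₂Φ = N₂B₁A₂ = μ₀n₁N₂A₂·I₁, giving M = μ₀n₁N₂A₂.
A₂ = πr² = π(7.230×10^-3 m)² = 1.642×10^-4 m².
M = (4π×10⁻⁷)(3230)(1160)(1.642×10^-4) = 7.732×10^-4 H.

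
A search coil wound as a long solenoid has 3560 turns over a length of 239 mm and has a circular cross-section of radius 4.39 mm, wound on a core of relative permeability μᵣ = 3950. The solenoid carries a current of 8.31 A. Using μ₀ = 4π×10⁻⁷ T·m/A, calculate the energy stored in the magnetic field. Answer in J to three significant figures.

A = πr² = π(4.390×10^-3 m)² = 6.0545×10^-5 m².
L = μ₀μᵣN²A/ℓ = (4π×10⁻⁷)(3950)(3560)²(6.0545×10^-5)/(0.239) = 15.94 H.
U = ½LI² = ½(15.94)(8.31)² = 550.2 J.

U ≈ 550 J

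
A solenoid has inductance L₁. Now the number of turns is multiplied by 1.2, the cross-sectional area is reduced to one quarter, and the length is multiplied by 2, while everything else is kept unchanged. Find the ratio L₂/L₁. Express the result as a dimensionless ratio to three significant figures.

For a solenoid, L ∝ μᵣN²A/ℓ.
L₂/L₁ = (1.2)^2 × (0.25) × (2)^-1 = 0.180.

L₂/L₁ = 0.180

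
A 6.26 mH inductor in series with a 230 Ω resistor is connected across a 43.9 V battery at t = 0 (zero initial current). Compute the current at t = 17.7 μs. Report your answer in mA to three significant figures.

τ = L/R = 6.260×10^-3/230 = 2.722×10^-5 s; final current I_∞ = ε/R = 43.9/230 = 0.1909 A.
I(t) = I_∞(1 − e^(−t/τ)) with t/τ = 0.650.
I = (0.1909)(1 − e^(−0.650)) = 9.126×10^-2 A.

I ≈ 91.3 mA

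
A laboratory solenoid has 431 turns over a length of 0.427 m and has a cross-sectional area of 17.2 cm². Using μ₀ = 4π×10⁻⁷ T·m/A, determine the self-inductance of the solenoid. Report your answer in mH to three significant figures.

A = 17.2 cm² = 1.720×10^-3 m².
For a long solenoid, L = μ₀N²A/ℓ.
L = (4π×10⁻⁷)(431)²(1.720×10^-3)/(0.427 m) = 9.403×10^-4 H.

L ≈ 0.940 mH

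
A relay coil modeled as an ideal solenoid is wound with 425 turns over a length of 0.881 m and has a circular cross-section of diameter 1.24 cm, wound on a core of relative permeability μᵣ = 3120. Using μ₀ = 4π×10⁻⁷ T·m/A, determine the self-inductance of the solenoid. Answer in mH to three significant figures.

A = π(d/2)² = π(6.200×10^-3 m)² = 1.208×10^-4 m².
For a long solenoid, L = μ₀μᵣN²A/ℓ.
L = (4π×10⁻⁷)(3120)(425)²(1.208×10^-4)/(0.881 m) = 9.707×10^-2 H.

L ≈ 97.1 mH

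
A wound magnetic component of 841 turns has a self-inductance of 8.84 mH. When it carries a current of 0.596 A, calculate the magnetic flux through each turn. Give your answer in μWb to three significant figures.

From L = NΦ_B/I, the flux per turn is Φ_B = LI/N.
Φ_B = (8.840×10^-3 H)(0.596 A)/841 = 6.2647×10^-6 Wb.

Φ_B ≈ 6.26 μWb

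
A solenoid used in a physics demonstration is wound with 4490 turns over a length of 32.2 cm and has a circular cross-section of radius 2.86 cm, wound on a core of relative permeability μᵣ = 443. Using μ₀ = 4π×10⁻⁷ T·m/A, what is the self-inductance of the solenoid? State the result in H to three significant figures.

A = πr² = π(2.860×10^-2 m)² = 2.570×10^-3 m².
For a long solenoid, L = μ₀μᵣN²A/ℓ.
L = (4π×10⁻⁷)(443)(4490)²(2.570×10^-3)/(0.322 m) = 89.56 H.

L ≈ 89.6 H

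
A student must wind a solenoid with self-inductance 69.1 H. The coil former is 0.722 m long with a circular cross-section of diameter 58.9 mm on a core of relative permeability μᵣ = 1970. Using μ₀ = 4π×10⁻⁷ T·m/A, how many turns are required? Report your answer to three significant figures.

A = π(d/2)² = π(2.945×10^-2 m)² = 2.7247×10^-3 m².
From L = μ₀μᵣN²A/ℓ, N = √(Lℓ / (μ₀μᵣA)).
N = √[(69.1)(0.722) / ((4π×10⁻⁷)(1970)×2.7247×10^-3)] = √(7.396×10^6) ≈ 2719.6.

N ≈ 2720 turns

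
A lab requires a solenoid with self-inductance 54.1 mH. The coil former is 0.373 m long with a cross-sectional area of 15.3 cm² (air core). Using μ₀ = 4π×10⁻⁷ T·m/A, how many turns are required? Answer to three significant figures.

A = 15.3 cm² = 1.530×10^-3 m².
From L = μ₀N²A/ℓ, N = √(Lℓ / (μ₀A)).
N = √[(5.410×10^-2)(0.373) / ((4π×10⁻⁷)×1.530×10^-3)] = √(1.050×10^7) ≈ 3239.7.

N ≈ 3240 turns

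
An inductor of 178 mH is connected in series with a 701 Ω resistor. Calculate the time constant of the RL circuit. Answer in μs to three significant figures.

τ ≈ 254 μs

τ = L/R = (0.178 H)/(701 Ω) = 2.539×10^-4 s.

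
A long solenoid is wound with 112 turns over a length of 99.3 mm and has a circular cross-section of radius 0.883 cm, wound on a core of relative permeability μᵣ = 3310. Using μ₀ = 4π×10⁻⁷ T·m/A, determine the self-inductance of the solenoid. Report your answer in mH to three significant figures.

A = πr² = π(8.830×10^-3 m)² = 2.449×10^-4 m².
For a long solenoid, L = μ₀μᵣN²A/ℓ.
L = (4π×10⁻⁷)(3310)(112)²(2.449×10^-4)/(9.930×10^-2 m) = 0.1287 H.

L ≈ 129 mH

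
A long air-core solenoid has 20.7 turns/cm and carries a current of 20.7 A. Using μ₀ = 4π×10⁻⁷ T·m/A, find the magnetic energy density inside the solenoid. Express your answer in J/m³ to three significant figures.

B = μ₀nI = (4π×10⁻⁷)(2.070×10^3)(20.7) = 5.3846×10^-2 T.
u = B²/(2μ₀) = (5.3846×10^-2)²/(2×4π×10⁻⁷) = 1.154×10^3 J/m³.

u ≈ 1150 J/m³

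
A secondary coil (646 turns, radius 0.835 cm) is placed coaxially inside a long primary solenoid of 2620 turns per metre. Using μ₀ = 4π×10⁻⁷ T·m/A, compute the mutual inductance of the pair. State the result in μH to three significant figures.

M ≈ 466 μH

The outer solenoid produces a uniform field B₁ = μ₀n₁I₁ across the inner coil,
so the flux linkage is N₂Φ = N₂B₁A₂ = μ₀n₁N₂A₂·I₁, giving M = μ₀n₁N₂A₂.
A₂ = πr² = π(8.350×10^-3 m)² = 2.190×10^-4 m².
M = (4π×10⁻⁷)(2620)(646)(2.190×10^-4) = 4.659×10^-4 H.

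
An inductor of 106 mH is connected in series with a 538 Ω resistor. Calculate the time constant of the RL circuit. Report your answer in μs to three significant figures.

τ ≈ 197 μs

τ = L/R = (0.106 H)/(538 Ω) = 1.970×10^-4 s.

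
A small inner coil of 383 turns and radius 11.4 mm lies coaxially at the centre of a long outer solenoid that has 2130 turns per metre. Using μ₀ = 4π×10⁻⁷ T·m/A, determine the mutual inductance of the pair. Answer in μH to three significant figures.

The outer solenoid produces a uniform field B₁ = μ₀n₁I₁ across the inner coil,
so the flux linkage is N₂Φ = N₂B₁A₂ = μ₀n₁N₂A₂·I₁, giving M = μ₀n₁N₂A₂.
A₂ = πr² = π(1.140×10^-2 m)² = 4.083×10^-4 m².
M = (4π×10⁻⁷)(2130)(383)(4.083×10^-4) = 4.186×10^-4 H.

M ≈ 419 μH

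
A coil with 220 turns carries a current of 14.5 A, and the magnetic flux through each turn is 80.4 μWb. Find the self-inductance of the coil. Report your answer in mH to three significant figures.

L ≈ 1.22 mH

Self-inductance is defined by L = NΦ_B/I (flux linkage over current).
L = (220)(8.040×10^-5 Wb)/(14.5 A) = 1.220×10^-3 H.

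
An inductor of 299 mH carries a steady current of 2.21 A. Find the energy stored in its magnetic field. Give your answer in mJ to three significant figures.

Stored magnetic energy: U = ½LI².
U = ½(0.299 H)(2.21 A)² = 0.7302 J.

U ≈ 730 mJ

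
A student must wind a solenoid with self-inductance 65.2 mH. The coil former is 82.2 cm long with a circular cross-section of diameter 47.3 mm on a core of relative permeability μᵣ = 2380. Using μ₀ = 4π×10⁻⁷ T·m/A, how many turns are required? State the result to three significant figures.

N ≈ 101 turns

A = π(d/2)² = π(2.365×10^-2 m)² = 1.757×10^-3 m².
From L = μ₀μᵣN²A/ℓ, N = √(Lℓ / (μ₀μᵣA)).
N = √[(6.520×10^-2)(0.822) / ((4π×10⁻⁷)(2380)×1.757×10^-3)] = √(1.020×10^4) ≈ 101.0.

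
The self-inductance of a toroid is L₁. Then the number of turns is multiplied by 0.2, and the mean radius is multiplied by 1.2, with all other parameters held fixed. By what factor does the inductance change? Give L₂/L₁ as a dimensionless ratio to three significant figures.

For a toroid, L ∝ μᵣN²A/R.
L₂/L₁ = (0.2)^2 × (1.2)^-1 = 0.0333.

L₂/L₁ = 0.0333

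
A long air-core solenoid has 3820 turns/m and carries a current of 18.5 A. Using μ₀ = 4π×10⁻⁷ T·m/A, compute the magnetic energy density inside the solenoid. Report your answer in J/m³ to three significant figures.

B = μ₀nI = (4π×10⁻⁷)(3.820×10^3)(18.5) = 8.881×10^-2 T.
u = B²/(2μ₀) = (8.881×10^-2)²/(2×4π×10⁻⁷) = 3.138×10^3 J/m³.

u ≈ 3140 J/m³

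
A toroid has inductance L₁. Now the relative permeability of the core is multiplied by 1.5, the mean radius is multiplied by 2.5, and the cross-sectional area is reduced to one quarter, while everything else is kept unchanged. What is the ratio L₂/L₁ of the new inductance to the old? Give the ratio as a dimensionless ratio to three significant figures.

L₂/L₁ = 0.150

For a toroid, L ∝ μᵣN²A/R.
L₂/L₁ = (1.5) × (2.5)^-1 × (0.25) = 0.150.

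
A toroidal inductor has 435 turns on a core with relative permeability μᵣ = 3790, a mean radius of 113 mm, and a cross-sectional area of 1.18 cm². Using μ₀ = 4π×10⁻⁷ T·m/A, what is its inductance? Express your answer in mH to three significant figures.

For a thin toroid, L = μ₀μᵣN²A/(2πR).
L = (4π×10⁻⁷)(3790)(435)²(1.180×10^-4) / (2π×0.113 m) = 0.1498 H.

L ≈ 150 mH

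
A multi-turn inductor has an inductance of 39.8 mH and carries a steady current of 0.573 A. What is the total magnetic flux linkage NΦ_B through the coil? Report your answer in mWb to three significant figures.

NΦ_B ≈ 22.8 mWb

From L = NΦ_B/I, the flux linkage is NΦ_B = LI.
NΦ_B = (3.980×10^-2 H)(0.573 A) = 2.281×10^-2 Wb.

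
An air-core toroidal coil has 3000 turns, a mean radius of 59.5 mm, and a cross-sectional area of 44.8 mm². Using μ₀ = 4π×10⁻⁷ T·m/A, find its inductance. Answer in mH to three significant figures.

L ≈ 1.36 mH

For a thin toroid, L = μ₀N²A/(2πR).
L = (4π×10⁻⁷)(3000)²(4.480×10^-5) / (2π×5.950×10^-2 m) = 1.355×10^-3 H.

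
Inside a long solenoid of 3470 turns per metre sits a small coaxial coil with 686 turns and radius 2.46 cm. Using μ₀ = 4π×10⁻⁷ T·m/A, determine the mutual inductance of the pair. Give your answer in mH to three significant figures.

M ≈ 5.69 mH

The outer solenoid produces a uniform field B₁ = μ₀n₁I₁ across the inner coil,
so the flux linkage is N₂Φ = N₂B₁A₂ = μ₀n₁N₂A₂·I₁, giving M = μ₀n₁N₂A₂.
A₂ = πr² = π(2.460×10^-2 m)² = 1.901×10^-3 m².
M = (4π×10⁻⁷)(3470)(686)(1.901×10^-3) = 5.687×10^-3 H.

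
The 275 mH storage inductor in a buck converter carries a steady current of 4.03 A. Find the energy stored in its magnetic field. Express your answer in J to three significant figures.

U ≈ 2.23 J

Stored magnetic energy: U = ½LI².
U = ½(0.275 H)(4.03 A)² = 2.233 J.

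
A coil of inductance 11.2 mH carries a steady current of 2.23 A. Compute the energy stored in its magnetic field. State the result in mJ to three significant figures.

U ≈ 27.8 mJ

Stored magnetic energy: U = ½LI².
U = ½(1.120×10^-2 H)(2.23 A)² = 2.7848×10^-2 J.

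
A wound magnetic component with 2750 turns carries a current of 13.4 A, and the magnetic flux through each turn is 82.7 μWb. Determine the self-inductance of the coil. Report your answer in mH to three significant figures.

L ≈ 17.0 mH

Self-inductance is defined by L = NΦ_B/I (flux linkage over current).
L = (2750)(8.270×10^-5 Wb)/(13.4 A) = 1.697×10^-2 H.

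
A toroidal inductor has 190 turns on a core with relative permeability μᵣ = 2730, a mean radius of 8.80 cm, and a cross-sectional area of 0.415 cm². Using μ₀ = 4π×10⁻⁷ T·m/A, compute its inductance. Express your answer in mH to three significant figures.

For a thin toroid, L = μ₀μᵣN²A/(2πR).
L = (4π×10⁻⁷)(2730)(190)²(4.150×10^-5) / (2π×8.800×10^-2 m) = 9.295×10^-3 H.

L ≈ 9.30 mH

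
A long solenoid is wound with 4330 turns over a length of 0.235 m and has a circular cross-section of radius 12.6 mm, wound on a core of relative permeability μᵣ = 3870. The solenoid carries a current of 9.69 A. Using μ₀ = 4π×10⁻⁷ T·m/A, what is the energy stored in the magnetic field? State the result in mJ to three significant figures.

U ≈ 9090000 mJ

A = πr² = π(1.260×10^-2 m)² = 4.988×10^-4 m².
L = μ₀μᵣN²A/ℓ = (4π×10⁻⁷)(3870)(4330)²(4.988×10^-4)/(0.235) = 193.5 H.
U = ½LI² = ½(193.5)(9.69)² = 9.085×10^3 J.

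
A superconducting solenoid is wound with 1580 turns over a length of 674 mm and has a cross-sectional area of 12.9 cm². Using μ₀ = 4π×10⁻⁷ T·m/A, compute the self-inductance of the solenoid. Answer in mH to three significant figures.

L ≈ 6.00 mH

A = 12.9 cm² = 1.290×10^-3 m².
For a long solenoid, L = μ₀N²A/ℓ.
L = (4π×10⁻⁷)(1580)²(1.290×10^-3)/(0.674 m) = 6.004×10^-3 H.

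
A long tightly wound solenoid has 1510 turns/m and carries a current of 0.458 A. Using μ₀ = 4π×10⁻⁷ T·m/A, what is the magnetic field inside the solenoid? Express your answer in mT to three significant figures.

B ≈ 0.869 mT

Inside a long solenoid, B = μ₀nI.
B = (4π×10⁻⁷)(1.510×10^3 m⁻¹)(0.458 A) = 8.691×10^-4 T.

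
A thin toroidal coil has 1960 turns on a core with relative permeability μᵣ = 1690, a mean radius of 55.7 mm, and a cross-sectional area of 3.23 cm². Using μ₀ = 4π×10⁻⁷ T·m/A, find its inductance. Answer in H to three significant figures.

L ≈ 7.53 H

For a thin toroid, L = μ₀μᵣN²A/(2πR).
L = (4π×10⁻⁷)(1690)(1960)²(3.230×10^-4) / (2π×5.570×10^-2 m) = 7.53 H.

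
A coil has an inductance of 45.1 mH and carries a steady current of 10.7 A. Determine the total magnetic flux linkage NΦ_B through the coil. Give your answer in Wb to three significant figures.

NΦ_B ≈ 0.483 Wb

From L = NΦ_B/I, the flux linkage is NΦ_B = LI.
NΦ_B = (4.510×10^-2 H)(10.7 A) = 0.4826 Wb.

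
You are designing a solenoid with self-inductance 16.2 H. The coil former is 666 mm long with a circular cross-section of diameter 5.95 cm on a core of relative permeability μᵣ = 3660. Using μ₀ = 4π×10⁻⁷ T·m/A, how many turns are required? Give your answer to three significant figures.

A = π(d/2)² = π(2.975×10^-2 m)² = 2.781×10^-3 m².
From L = μ₀μᵣN²A/ℓ, N = √(Lℓ / (μ₀μᵣA)).
N = √[(16.2)(0.666) / ((4π×10⁻⁷)(3660)×2.781×10^-3)] = √(8.437×10^5) ≈ 918.5.

N ≈ 919 turns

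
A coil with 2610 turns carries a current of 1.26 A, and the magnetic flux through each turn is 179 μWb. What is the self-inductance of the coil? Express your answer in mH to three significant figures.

L ≈ 371 mH

Self-inductance is defined by L = NΦ_B/I (flux linkage over current).
L = (2610)(1.790×10^-4 Wb)/(1.26 A) = 0.3708 H.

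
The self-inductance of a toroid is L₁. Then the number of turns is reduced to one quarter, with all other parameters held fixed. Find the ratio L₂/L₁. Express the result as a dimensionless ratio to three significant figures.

For a toroid, L ∝ μᵣN²A/R.
L₂/L₁ = (0.25)^2 = 0.0625.

L₂/L₁ = 0.0625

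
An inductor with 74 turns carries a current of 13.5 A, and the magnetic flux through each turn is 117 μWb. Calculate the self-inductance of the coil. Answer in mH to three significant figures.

L ≈ 0.641 mH

Self-inductance is defined by L = NΦ_B/I (flux linkage over current).
L = (74)(1.170×10^-4 Wb)/(13.5 A) = 6.413×10^-4 H.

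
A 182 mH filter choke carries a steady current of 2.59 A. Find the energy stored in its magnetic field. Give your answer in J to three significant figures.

Stored magnetic energy: U = ½LI².
U = ½(0.182 H)(2.59 A)² = 0.6104 J.

U ≈ 0.610 J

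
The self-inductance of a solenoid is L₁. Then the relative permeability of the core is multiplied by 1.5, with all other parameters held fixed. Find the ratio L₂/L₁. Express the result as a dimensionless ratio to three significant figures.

For a solenoid, L ∝ μᵣN²A/ℓ.
L₂/L₁ = (1.5) = 1.50.

L₂/L₁ = 1.50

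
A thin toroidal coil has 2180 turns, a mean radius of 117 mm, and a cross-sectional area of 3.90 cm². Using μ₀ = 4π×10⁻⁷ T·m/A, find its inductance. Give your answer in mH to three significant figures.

L ≈ 3.17 mH

For a thin toroid, L = μ₀N²A/(2πR).
L = (4π×10⁻⁷)(2180)²(3.900×10^-4) / (2π×0.117 m) = 3.168×10^-3 H.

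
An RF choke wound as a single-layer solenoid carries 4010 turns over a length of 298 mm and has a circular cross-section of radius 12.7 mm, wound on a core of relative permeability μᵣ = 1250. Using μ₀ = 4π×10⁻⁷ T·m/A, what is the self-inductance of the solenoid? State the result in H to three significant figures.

A = πr² = π(1.270×10^-2 m)² = 5.067×10^-4 m².
For a long solenoid, L = μ₀μᵣN²A/ℓ.
L = (4π×10⁻⁷)(1250)(4010)²(5.067×10^-4)/(0.298 m) = 42.949 H.

L ≈ 42.9 H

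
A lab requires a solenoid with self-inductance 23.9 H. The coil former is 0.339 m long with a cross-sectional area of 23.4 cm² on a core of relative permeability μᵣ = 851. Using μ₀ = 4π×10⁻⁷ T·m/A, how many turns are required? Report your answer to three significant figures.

A = 23.4 cm² = 2.340×10^-3 m².
From L = μ₀μᵣN²A/ℓ, N = √(Lℓ / (μ₀μᵣA)).
N = √[(23.9)(0.339) / ((4π×10⁻⁷)(851)×2.340×10^-3)] = √(3.238×10^6) ≈ 1799.4.

N ≈ 1800 turns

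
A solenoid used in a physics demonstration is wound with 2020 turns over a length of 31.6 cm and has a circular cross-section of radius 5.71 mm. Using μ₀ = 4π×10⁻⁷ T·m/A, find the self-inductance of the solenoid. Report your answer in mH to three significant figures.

L ≈ 1.66 mH

A = πr² = π(5.710×10^-3 m)² = 1.024×10^-4 m².
For a long solenoid, L = μ₀N²A/ℓ.
L = (4π×10⁻⁷)(2020)²(1.024×10^-4)/(0.316 m) = 1.662×10^-3 H.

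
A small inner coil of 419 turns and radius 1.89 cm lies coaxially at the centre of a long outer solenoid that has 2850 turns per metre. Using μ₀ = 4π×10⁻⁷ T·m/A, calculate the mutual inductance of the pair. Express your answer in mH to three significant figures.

The outer solenoid produces a uniform field B₁ = μ₀n₁I₁ across the inner coil,
so the flux linkage is N₂Φ = N₂B₁A₂ = μ₀n₁N₂A₂·I₁, giving M = μ₀n₁N₂A₂.
A₂ = πr² = π(1.890×10^-2 m)² = 1.122×10^-3 m².
M = (4π×10⁻⁷)(2850)(419)(1.122×10^-3) = 1.684×10^-3 H.

M ≈ 1.68 mH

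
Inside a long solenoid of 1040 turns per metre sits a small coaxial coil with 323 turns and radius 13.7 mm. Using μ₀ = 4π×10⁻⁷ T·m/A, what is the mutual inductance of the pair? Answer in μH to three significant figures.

The outer solenoid produces a uniform field B₁ = μ₀n₁I₁ across the inner coil,
so the flux linkage is N₂Φ = N₂B₁A₂ = μ₀n₁N₂A₂·I₁, giving M = μ₀n₁N₂A₂.
A₂ = πr² = π(1.370×10^-2 m)² = 5.896×10^-4 m².
M = (4π×10⁻⁷)(1040)(323)(5.896×10^-4) = 2.489×10^-4 H.

M ≈ 249 μH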